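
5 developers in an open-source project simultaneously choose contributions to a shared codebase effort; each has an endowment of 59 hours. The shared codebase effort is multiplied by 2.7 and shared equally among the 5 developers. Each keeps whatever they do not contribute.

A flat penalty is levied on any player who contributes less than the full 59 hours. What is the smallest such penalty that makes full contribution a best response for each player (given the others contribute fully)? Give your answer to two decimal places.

27.14 hours

Given the others contribute fully, the best deviation is to contribute 0 (any partial contribution still incurs the fine and gives up units whose private return 0.5400 is below 1).
Deviating from 59 to 0 saves 59 hours but forfeits the deviator's share of the drop in the shared codebase effort: 2.7/5 × 59 = 31.86.
So the deviation gain is 59 − 31.86 = 27.14, and the fine must be at least 27.14 hours to wipe it out.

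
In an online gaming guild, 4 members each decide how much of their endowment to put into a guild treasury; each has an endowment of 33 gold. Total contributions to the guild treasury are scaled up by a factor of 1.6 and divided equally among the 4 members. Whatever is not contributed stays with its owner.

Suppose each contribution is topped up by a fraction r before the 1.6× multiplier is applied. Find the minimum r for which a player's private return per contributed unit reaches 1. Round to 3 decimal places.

With matching at rate r, one contributed unit becomes (1 + r) in the guild treasury and returns 1.6 × (1 + r) / 4 to the contributor.
Setting this equal to 1: 1 + r = 4/1.6 = 2.5000.
So the minimum matching rate is r = 2.5000 − 1 = 1.500.

1.500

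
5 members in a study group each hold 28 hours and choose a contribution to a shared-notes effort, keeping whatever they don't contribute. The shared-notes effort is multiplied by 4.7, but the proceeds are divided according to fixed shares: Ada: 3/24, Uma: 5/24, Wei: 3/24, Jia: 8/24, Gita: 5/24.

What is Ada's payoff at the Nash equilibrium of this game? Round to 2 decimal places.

Each unit j contributes comes back to j as 4.7 × (j's share), so j prefers to contribute only if that share exceeds 1/4.7 = 0.2128; otherwise keeping the unit dominates.
Jia alone (share 8/24) is above the threshold, contributing 28; the remaining 4 contribute 0. Total contributed: 28.
Ada keeps 28 and receives 4.7 × 28 × 3/24 = 16.45 from the shared-notes effort, for a payoff of 44.45.

44.45 hours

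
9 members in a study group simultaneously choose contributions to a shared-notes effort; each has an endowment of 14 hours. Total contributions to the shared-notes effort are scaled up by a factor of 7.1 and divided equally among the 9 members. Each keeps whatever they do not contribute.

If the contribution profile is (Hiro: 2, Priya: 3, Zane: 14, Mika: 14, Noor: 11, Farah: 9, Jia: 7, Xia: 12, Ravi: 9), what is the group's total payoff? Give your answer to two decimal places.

620.10 hours

Total contributed: 2 + 3 + 14 + 14 + 11 + 9 + 7 + 12 + 9 = 81; total kept: 9 × 14 − 81 = 45.
The shared-notes effort pays out 7.1 × 81 = 575.10 in aggregate.
Group total = 45 + 575.10 = 620.10.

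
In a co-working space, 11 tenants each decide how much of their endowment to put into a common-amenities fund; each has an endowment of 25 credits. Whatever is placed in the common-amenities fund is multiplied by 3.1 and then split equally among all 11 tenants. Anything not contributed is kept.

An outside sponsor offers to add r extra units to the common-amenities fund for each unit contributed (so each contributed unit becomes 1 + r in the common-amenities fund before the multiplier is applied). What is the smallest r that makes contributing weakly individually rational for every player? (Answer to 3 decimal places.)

With matching at rate r, one contributed unit becomes (1 + r) in the common-amenities fund and returns 3.1 × (1 + r) / 11 to the contributor.
Setting this equal to 1: 1 + r = 11/3.1 = 3.5484.
So the minimum matching rate is r = 3.5484 − 1 = 2.548.

2.548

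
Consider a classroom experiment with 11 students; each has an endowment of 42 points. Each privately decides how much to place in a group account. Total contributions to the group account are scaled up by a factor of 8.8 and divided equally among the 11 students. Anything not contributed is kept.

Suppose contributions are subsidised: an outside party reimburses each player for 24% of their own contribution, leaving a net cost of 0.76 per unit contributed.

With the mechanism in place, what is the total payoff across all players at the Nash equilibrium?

4176.48 points

The effective private return per unit is now (8.8/11) / 0.76 = 1.0526 > 1, so every player's dominant strategy flips to full contribution.
At the Nash equilibrium everyone contributes 42. Group total payoff = 11 × (42 × 0.24 + 8.8 × 42) = 4176.48.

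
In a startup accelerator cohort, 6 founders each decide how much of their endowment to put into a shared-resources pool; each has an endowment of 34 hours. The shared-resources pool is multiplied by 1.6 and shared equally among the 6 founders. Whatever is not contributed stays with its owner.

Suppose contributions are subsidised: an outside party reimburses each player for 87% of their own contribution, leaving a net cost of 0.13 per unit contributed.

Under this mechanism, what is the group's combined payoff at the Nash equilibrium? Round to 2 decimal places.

With the mechanism, a contributed unit returns (1.6/6) / 0.13 = 2.0513 per unit of net cost to the contributor — now above 1 — so contributing fully is weakly dominant for every player.
At the Nash equilibrium everyone contributes 34. Group total payoff = 6 × (34 × 0.87 + 1.6 × 34) = 503.88.

503.88 hours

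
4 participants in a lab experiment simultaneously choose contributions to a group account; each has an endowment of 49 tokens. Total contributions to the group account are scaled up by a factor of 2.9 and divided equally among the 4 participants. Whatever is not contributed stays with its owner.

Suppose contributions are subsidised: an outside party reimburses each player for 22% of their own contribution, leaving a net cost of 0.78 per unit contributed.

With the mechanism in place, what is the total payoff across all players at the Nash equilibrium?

196.00 tokens

The effective private return is (2.9/4) / 0.78 = 0.9295, which is still under 1, so the mechanism doesn't change anyone's dominant strategy: zero contribution.
At the Nash equilibrium no one contributes; group total payoff = 4 × 49 = 196.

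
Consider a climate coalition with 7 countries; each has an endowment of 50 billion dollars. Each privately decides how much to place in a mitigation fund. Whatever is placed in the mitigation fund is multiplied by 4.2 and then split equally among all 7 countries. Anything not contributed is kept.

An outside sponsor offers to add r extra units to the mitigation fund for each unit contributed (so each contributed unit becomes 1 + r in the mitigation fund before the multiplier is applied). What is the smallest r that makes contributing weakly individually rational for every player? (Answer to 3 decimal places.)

0.667

With matching at rate r, one contributed unit becomes (1 + r) in the mitigation fund and returns 4.2 × (1 + r) / 7 to the contributor.
Setting this equal to 1: 1 + r = 7/4.2 = 1.6667.
So the minimum matching rate is r = 1.6667 − 1 = 0.667.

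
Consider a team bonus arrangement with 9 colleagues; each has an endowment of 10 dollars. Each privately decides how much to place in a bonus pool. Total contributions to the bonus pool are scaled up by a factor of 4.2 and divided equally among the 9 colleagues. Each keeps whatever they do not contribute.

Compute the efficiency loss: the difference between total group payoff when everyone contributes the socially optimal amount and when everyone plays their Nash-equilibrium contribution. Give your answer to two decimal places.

Each contributed unit returns 4.2/9 = 0.4667 to its contributor — below 1 — so contributing 0 is dominant for every player. At the Nash equilibrium everyone keeps their 10, and the group total is 9 × 10 = 90.
Each contributed unit returns 4.200 to the group as a whole (0.4667 to each of 9 players), which exceeds 1, so the social optimum is full contribution: group total = 4.200 × 90 = 378.00.
Efficiency loss = 378.00 − 90 = 288.00.

288.00 dollars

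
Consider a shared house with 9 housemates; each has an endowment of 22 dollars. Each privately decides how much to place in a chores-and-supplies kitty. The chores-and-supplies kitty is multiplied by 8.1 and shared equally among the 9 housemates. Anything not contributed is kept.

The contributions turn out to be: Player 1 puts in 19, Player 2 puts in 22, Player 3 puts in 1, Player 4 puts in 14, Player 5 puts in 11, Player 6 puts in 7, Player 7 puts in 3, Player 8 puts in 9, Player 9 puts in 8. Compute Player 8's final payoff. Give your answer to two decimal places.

97.60 dollars

Total contributed: 19 + 22 + 1 + 14 + 11 + 7 + 3 + 9 + 8 = 94.
Each receives 8.1 × 94 / 9 = 84.60 from the chores-and-supplies kitty.
Player 8 keeps 22 − 9 = 13, so Player 8's payoff is 13 + 84.60 = 97.60.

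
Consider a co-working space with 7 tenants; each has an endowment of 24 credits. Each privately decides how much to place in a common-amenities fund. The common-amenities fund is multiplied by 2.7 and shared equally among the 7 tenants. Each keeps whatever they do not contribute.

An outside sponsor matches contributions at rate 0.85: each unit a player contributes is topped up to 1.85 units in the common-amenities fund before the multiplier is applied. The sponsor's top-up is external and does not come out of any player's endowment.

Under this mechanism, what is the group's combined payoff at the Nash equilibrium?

168.00 credits

The effective private return is 2.7 × 1.85 / 7 = 0.7136, which is still under 1, so the mechanism doesn't change anyone's dominant strategy: zero contribution.
At the Nash equilibrium no one contributes; group total payoff = 7 × 24 = 168.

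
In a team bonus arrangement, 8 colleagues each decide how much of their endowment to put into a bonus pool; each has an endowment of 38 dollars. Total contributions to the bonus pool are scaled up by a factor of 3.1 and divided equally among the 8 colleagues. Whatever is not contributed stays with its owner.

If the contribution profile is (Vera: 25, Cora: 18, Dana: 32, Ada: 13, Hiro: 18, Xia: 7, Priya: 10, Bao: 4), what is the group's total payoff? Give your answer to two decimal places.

570.70 dollars

Total contributed: 25 + 18 + 32 + 13 + 18 + 7 + 10 + 4 = 127; total kept: 8 × 38 − 127 = 177.
The bonus pool pays out 3.1 × 127 = 393.70 in aggregate.
Group total = 177 + 393.70 = 570.70.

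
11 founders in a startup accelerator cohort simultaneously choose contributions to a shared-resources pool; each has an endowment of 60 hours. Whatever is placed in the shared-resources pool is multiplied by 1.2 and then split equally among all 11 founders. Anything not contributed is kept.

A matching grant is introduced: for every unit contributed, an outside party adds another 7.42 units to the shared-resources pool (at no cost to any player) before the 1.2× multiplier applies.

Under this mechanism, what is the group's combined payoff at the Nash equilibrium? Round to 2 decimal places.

660.00 hours

With the mechanism, a contributed unit returns 1.2 × 8.42 / 11 = 0.9185 per unit of net cost — still below 1 — so contributing 0 remains dominant for every player.
Everyone keeps their endowment and the group total is 11 × 60 = 660.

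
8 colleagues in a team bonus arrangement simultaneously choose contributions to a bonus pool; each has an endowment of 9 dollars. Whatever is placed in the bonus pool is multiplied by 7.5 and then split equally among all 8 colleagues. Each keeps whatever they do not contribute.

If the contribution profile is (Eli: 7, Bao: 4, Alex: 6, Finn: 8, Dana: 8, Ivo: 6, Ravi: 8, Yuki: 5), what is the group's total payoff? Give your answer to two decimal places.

Total contributed: 7 + 4 + 6 + 8 + 8 + 6 + 8 + 5 = 52; total kept: 8 × 9 − 52 = 20.
The bonus pool pays out 7.5 × 52 = 390.00 in aggregate.
Group total = 20 + 390.00 = 410.00.

410.00 dollars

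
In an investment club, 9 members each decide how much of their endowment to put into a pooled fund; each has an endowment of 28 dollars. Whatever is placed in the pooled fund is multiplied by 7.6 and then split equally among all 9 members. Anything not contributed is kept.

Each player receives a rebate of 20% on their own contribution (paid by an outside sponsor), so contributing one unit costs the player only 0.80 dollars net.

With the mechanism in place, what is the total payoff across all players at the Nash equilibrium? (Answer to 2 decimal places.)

1965.60 dollars

Under the mechanism each unit contributed yields (7.6/9) / 0.80 = 1.0556 back to its contributor per unit of net cost, which exceeds 1, making full contribution the dominant choice for everyone.
So the Nash equilibrium is full contribution by all 9; the group earns 9 × (28 × 0.20 + 7.6 × 28) = 1965.60.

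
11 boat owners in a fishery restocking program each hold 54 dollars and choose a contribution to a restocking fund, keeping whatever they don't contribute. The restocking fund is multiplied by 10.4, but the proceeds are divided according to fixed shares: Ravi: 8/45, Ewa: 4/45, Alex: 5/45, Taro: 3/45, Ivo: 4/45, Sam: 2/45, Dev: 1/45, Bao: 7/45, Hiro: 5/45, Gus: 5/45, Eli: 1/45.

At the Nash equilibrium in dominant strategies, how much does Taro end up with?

Each unit j contributes comes back to j as 10.4 × (j's share), so j prefers to contribute only if that share exceeds 1/10.4 = 0.0962; otherwise keeping the unit dominates.
The shares above 0.0962 belong to Ravi, Alex, Bao, Hiro and Gus, contributing 54 each; the remaining 6 contribute 0. Total contributed: 270.
Taro keeps 54 and receives 10.4 × 270 × 3/45 = 187.20 from the restocking fund, for a payoff of 241.20.

241.20 dollars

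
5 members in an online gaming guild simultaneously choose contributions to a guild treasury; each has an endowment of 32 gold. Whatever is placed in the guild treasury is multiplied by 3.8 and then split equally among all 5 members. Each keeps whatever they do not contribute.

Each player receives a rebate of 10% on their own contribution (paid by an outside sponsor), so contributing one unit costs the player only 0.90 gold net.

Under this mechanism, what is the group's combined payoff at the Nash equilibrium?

160.00 gold

The effective private return is (3.8/5) / 0.90 = 0.8444, which is still under 1, so the mechanism doesn't change anyone's dominant strategy: zero contribution.
Everyone keeps their endowment and the group total is 5 × 32 = 160.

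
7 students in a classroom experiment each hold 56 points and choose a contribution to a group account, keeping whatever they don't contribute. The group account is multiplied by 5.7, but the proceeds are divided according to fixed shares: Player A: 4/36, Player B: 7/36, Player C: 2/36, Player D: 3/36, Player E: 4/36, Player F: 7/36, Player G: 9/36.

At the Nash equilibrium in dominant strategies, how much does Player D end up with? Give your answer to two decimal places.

135.80 points

A player with share s gets back 5.7·s per unit contributed, so full contribution is dominant for anyone with s > 1/5.7 = 0.1754 and zero contribution is dominant for anyone below.
The shares above 0.1754 belong to Player B, Player F and Player G, contributing 56 each; the remaining 4 contribute 0. Total contributed: 168.
Player D keeps 56 and receives 5.7 × 168 × 3/36 = 79.80 from the group account, for a payoff of 135.80.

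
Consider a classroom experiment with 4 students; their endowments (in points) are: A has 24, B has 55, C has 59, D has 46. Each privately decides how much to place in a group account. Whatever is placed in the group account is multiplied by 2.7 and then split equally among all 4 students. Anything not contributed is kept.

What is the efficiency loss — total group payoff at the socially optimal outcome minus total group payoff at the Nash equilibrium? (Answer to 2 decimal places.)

The private return per contributed unit is 2.7/4 = 0.6750 < 1 for every player regardless of endowment, so the Nash equilibrium is zero contribution and the group total is Σ E_j = 24 + 55 + 59 + 46 = 184.
Each contributed unit returns 2.700 to the group, so the social optimum is full contribution by everyone: group total = 2.700 × 184 = 496.80.
Efficiency loss = (2.700 − 1) × 184 = 312.80.

312.80 points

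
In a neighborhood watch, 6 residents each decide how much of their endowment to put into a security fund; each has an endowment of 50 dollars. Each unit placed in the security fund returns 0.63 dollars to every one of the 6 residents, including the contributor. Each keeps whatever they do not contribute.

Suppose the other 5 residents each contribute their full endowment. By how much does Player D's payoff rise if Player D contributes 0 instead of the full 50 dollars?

Switching from a contribution of 50 to 0 lets Player D keep an extra 50 dollars, but lowers the security fund by 50, which costs Player D their own share of that drop: 0.63 × 50 = 31.50.
Net gain = 50 − 31.50 = 18.50. The private return per contributed unit (0.63) is below 1, so free-riding is indeed the best response regardless of what the others do.

18.50 dollars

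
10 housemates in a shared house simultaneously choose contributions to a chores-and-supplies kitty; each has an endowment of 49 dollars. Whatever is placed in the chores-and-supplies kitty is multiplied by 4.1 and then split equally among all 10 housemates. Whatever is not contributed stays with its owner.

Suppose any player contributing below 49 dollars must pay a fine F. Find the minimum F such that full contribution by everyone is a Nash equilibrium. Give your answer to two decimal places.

Given the others contribute fully, the best deviation is to contribute 0 (any partial contribution still incurs the fine and gives up units whose private return 0.4100 is below 1).
Deviating from 49 to 0 saves 49 dollars but forfeits the deviator's share of the drop in the chores-and-supplies kitty: 4.1/10 × 49 = 20.09.
So the deviation gain is 49 − 20.09 = 28.91, and the fine must be at least 28.91 dollars to wipe it out.

28.91 dollars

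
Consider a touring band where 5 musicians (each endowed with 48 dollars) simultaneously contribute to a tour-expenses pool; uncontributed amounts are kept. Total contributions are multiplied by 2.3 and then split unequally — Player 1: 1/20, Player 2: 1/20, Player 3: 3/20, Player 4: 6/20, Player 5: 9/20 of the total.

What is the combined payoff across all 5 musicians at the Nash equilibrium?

For player j, contributing a unit is worthwhile iff 2.3 × (j's share) ≥ 1, i.e. iff j's share is at least 0.4348.
The only share above 0.4348 is Player 5's 9/20, contributing 48; the remaining 4 contribute 0. Total contributed: 48.
The tour-expenses pool pays out 2.3 × 48 = 110.40 in total (split across the unequal shares, but the aggregate is all that matters for the group sum).
The 4 free-riders keep 48 each, adding 192. Group total = 192 + 110.40 = 302.40.

302.40 dollars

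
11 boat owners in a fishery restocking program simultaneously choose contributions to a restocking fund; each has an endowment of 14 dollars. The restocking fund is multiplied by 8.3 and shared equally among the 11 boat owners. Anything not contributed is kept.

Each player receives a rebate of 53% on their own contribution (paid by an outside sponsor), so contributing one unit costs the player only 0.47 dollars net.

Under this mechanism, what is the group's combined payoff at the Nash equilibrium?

1359.82 dollars

The effective private return per unit is now (8.3/11) / 0.47 = 1.6054 > 1, so every player's dominant strategy flips to full contribution.
So the Nash equilibrium is full contribution by all 11; the group earns 11 × (14 × 0.53 + 8.3 × 14) = 1359.82.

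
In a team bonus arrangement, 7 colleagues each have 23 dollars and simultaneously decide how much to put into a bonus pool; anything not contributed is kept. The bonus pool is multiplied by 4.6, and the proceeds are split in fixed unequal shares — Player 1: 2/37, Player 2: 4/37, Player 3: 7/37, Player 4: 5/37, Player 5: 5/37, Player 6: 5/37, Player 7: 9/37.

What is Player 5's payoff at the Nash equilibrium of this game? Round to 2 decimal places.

A player with share s gets back 4.6·s per unit contributed, so full contribution is dominant for anyone with s > 1/4.6 = 0.2174 and zero contribution is dominant for anyone below.
The only share above 0.2174 is Player 7's 9/37, contributing 23; the remaining 6 contribute 0. Total contributed: 23.
Player 5 keeps 23 and receives 4.6 × 23 × 5/37 = 14.30 from the bonus pool, for a payoff of 37.30.

37.30 dollars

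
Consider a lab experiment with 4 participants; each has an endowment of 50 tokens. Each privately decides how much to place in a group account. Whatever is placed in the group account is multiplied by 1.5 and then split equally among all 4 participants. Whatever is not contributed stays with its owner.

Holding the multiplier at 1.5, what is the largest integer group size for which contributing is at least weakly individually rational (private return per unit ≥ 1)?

Private return per unit is 1.5/(group size), which is ≥ 1 whenever the group size is ≤ 1.5.
The largest such integer is 1.

1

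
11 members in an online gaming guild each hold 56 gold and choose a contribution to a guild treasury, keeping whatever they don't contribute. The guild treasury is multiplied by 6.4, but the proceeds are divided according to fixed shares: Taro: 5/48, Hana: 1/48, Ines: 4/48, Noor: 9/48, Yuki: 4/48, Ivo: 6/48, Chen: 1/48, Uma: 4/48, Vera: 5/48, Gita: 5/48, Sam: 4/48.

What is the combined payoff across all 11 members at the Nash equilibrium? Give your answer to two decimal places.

For player j, contributing a unit is worthwhile iff 6.4 × (j's share) ≥ 1, i.e. iff j's share is at least 0.1563.
Noor alone (share 9/48) is above the threshold, contributing 56; the remaining 10 contribute 0. Total contributed: 56.
The guild treasury pays out 6.4 × 56 = 358.40 in total (split across the unequal shares, but the aggregate is all that matters for the group sum).
The 10 free-riders keep 56 each, adding 560. Group total = 560 + 358.40 = 918.40.

918.40 gold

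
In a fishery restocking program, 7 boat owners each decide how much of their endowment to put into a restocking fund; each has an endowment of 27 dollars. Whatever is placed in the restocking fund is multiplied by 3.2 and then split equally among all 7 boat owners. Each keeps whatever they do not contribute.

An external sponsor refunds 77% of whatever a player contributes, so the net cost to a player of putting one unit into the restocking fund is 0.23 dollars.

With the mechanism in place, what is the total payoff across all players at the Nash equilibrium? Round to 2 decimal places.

750.33 dollars

Under the mechanism each unit contributed yields (3.2/7) / 0.23 = 1.9876 back to its contributor per unit of net cost, which exceeds 1, making full contribution the dominant choice for everyone.
So the Nash equilibrium is full contribution by all 7; the group earns 7 × (27 × 0.77 + 3.2 × 27) = 750.33.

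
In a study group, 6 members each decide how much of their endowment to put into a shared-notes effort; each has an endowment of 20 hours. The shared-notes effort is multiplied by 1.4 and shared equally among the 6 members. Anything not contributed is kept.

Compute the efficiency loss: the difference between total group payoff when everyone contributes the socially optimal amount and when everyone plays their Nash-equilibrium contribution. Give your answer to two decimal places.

48.00 hours

Each contributed unit returns 1.4/6 = 0.2333 to its contributor — below 1 — so contributing 0 is dominant for every player. At the Nash equilibrium everyone keeps their 20, and the group total is 6 × 20 = 120.
Each contributed unit returns 1.400 to the group as a whole (0.2333 to each of 6 players), which exceeds 1, so the social optimum is full contribution: group total = 1.400 × 120 = 168.00.
Efficiency loss = 168.00 − 120 = 48.00.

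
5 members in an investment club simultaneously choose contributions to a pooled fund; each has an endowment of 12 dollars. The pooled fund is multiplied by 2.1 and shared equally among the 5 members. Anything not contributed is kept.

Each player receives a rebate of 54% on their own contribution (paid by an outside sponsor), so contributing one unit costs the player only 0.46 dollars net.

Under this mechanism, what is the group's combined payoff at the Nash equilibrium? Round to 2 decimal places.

With the mechanism, a contributed unit returns (2.1/5) / 0.46 = 0.9130 per unit of net cost — still below 1 — so contributing 0 remains dominant for every player.
At the Nash equilibrium no one contributes; group total payoff = 5 × 12 = 60.

60.00 dollars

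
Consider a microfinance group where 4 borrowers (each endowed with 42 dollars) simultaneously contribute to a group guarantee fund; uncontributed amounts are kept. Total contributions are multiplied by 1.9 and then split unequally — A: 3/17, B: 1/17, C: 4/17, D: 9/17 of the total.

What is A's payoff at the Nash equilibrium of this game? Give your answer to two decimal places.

56.08 dollars

A player with share s gets back 1.9·s per unit contributed, so full contribution is dominant for anyone with s > 1/1.9 = 0.5263 and zero contribution is dominant for anyone below.
D alone (share 9/17) is above the threshold, contributing 42; the remaining 3 contribute 0. Total contributed: 42.
A keeps 42 and receives 1.9 × 42 × 3/17 = 14.08 from the group guarantee fund, for a payoff of 56.08.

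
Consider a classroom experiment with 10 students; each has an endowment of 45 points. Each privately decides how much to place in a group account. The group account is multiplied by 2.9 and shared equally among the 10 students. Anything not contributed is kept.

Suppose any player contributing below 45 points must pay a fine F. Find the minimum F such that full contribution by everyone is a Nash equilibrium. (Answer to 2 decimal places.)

31.95 points

Given the others contribute fully, the best deviation is to contribute 0 (any partial contribution still incurs the fine and gives up units whose private return 0.2900 is below 1).
Deviating from 45 to 0 saves 45 points but forfeits the deviator's share of the drop in the group account: 2.9/10 × 45 = 13.05.
So the deviation gain is 45 − 13.05 = 31.95, and the fine must be at least 31.95 points to wipe it out.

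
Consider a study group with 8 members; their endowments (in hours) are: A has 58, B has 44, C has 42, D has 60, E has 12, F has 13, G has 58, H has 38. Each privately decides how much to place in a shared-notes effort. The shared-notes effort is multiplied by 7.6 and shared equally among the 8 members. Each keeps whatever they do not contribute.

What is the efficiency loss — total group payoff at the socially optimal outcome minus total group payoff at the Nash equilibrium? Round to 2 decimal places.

The private return per contributed unit is 7.6/8 = 0.9500 < 1 for every player regardless of endowment, so the Nash equilibrium is zero contribution and the group total is Σ E_j = 58 + 44 + 42 + 60 + 12 + 13 + 58 + 38 = 325.
Each contributed unit returns 7.600 to the group, so the social optimum is full contribution by everyone: group total = 7.600 × 325 = 2470.00.
Efficiency loss = (7.600 − 1) × 325 = 2145.00.

2145.00 hours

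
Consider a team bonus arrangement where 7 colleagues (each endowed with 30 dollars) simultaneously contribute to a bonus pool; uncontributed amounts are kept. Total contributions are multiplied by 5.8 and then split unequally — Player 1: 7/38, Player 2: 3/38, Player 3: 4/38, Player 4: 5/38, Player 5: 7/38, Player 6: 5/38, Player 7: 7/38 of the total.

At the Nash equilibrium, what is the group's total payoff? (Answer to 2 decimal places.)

642.00 dollars

Player j's private return per contributed unit is 5.8 × (j's share). Contributing is weakly dominant for j when that share is at least 1/5.8 = 0.1724, and contributing 0 is dominant otherwise.
Player 1, Player 5 and Player 7 are above the threshold, contributing 30 each; the remaining 4 contribute 0. Total contributed: 90.
The bonus pool pays out 5.8 × 90 = 522.00 in total (split across the unequal shares, but the aggregate is all that matters for the group sum).
The 4 free-riders keep 30 each, adding 120. Group total = 120 + 522.00 = 642.00.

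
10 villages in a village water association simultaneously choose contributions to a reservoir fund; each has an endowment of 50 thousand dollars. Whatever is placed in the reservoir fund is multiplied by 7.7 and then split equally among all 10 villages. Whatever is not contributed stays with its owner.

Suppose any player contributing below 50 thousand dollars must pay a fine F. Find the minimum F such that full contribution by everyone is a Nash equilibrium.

Given the others contribute fully, the best deviation is to contribute 0 (any partial contribution still incurs the fine and gives up units whose private return 0.7700 is below 1).
Deviating from 50 to 0 saves 50 thousand dollars but forfeits the deviator's share of the drop in the reservoir fund: 7.7/10 × 50 = 38.50.
So the deviation gain is 50 − 38.50 = 11.50, and the fine must be at least 11.50 thousand dollars to wipe it out.

11.50 thousand dollars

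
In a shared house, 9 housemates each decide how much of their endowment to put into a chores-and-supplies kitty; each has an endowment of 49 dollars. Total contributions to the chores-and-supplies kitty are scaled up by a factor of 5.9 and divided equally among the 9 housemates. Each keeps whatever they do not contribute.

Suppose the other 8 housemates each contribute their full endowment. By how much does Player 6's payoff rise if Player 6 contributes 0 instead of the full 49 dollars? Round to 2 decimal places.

16.88 dollars

Switching from a contribution of 49 to 0 lets Player 6 keep an extra 49 dollars, but lowers the chores-and-supplies kitty by 49, which costs Player 6 their own share of that drop: 5.9/9 × 49 = 32.12.
Net gain = 49 − 32.12 = 16.88. The private return per contributed unit (0.6556) is below 1, so free-riding is indeed the best response regardless of what the others do.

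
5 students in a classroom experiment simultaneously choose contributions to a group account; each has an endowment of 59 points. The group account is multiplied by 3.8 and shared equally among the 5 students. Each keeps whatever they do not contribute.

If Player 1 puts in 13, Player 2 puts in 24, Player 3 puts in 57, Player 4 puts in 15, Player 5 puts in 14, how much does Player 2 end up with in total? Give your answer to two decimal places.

128.48 points

Total contributed: 13 + 24 + 57 + 15 + 14 = 123.
Each receives 3.8 × 123 / 5 = 93.48 from the group account.
Player 2 keeps 59 − 24 = 35, so Player 2's payoff is 35 + 93.48 = 128.48.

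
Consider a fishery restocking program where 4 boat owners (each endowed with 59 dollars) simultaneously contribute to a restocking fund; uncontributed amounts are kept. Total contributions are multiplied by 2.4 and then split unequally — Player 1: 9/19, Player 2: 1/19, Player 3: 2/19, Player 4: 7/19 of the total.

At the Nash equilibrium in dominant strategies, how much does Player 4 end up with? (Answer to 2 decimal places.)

111.17 dollars

Each unit j contributes comes back to j as 2.4 × (j's share), so j prefers to contribute only if that share exceeds 1/2.4 = 0.4167; otherwise keeping the unit dominates.
The only share above 0.4167 is Player 1's 9/19, contributing 59; the remaining 3 contribute 0. Total contributed: 59.
Player 4 keeps 59 and receives 2.4 × 59 × 7/19 = 52.17 from the restocking fund, for a payoff of 111.17.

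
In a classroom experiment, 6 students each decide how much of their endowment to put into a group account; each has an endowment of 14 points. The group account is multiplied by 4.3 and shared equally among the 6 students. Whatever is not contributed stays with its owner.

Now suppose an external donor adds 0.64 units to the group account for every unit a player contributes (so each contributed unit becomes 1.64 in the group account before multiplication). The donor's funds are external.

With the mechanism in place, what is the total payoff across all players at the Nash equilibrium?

592.37 points

The effective private return per unit is now 4.3 × 1.64 / 6 = 1.1753 > 1, so every player's dominant strategy flips to full contribution.
So the Nash equilibrium is full contribution by all 6; the group earns 4.3 × 1.64 × 84 = 592.37.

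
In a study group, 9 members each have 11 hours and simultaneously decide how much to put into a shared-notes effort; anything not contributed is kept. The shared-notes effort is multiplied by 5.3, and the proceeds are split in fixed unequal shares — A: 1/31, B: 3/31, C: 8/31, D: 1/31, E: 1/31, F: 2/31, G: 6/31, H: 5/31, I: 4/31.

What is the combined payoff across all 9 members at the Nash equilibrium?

For player j, contributing a unit is worthwhile iff 5.3 × (j's share) ≥ 1, i.e. iff j's share is at least 0.1887.
The shares above 0.1887 belong to C and G, contributing 11 each; the remaining 7 contribute 0. Total contributed: 22.
The shared-notes effort pays out 5.3 × 22 = 116.60 in total (split across the unequal shares, but the aggregate is all that matters for the group sum).
The 7 free-riders keep 11 each, adding 77. Group total = 77 + 116.60 = 193.60.

193.60 hours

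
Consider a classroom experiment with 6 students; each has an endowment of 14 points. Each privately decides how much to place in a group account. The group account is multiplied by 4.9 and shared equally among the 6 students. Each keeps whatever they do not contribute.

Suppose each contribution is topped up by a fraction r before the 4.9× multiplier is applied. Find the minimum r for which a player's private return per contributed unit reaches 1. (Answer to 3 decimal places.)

0.224

With matching at rate r, one contributed unit becomes (1 + r) in the group account and returns 4.9 × (1 + r) / 6 to the contributor.
Setting this equal to 1: 1 + r = 6/4.9 = 1.2245.
So the minimum matching rate is r = 1.2245 − 1 = 0.224.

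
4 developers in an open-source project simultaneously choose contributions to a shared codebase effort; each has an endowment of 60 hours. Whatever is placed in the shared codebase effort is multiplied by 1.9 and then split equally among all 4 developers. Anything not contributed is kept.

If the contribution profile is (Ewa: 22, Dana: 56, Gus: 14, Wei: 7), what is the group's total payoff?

Total contributed: 22 + 56 + 14 + 7 = 99; total kept: 4 × 60 − 99 = 141.
The shared codebase effort pays out 1.9 × 99 = 188.10 in aggregate.
Group total = 141 + 188.10 = 329.10.

329.10 hours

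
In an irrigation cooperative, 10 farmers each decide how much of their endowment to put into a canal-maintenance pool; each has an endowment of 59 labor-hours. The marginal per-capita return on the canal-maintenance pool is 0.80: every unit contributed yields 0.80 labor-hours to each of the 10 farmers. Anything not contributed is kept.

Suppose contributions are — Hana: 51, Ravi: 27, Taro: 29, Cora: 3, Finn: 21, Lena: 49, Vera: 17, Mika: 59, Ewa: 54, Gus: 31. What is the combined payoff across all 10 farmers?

Total contributed: 51 + 27 + 29 + 3 + 21 + 49 + 17 + 59 + 54 + 31 = 341; total kept: 10 × 59 − 341 = 249.
The canal-maintenance pool pays out 0.80 × 10 × 341 = 2728.00 in aggregate.
Group total = 249 + 2728.00 = 2977.00.

2977.00 labor-hours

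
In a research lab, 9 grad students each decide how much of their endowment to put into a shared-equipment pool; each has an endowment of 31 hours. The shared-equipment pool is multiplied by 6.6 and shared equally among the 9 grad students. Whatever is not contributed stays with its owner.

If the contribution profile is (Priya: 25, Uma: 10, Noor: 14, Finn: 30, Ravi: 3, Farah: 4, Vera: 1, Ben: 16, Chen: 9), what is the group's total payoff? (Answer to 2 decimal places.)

906.20 hours

Total contributed: 25 + 10 + 14 + 30 + 3 + 4 + 1 + 16 + 9 = 112; total kept: 9 × 31 − 112 = 167.
The shared-equipment pool pays out 6.6 × 112 = 739.20 in aggregate.
Group total = 167 + 739.20 = 906.20.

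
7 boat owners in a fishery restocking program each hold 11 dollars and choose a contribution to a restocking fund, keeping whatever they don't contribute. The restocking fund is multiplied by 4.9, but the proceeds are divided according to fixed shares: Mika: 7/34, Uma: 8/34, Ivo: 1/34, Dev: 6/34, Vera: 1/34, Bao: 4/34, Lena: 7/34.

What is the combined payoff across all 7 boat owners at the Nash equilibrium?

205.70 dollars

Player j's private return per contributed unit is 4.9 × (j's share). Contributing is weakly dominant for j when that share is at least 1/4.9 = 0.2041, and contributing 0 is dominant otherwise.
Mika, Uma and Lena are above the threshold, contributing 11 each; the remaining 4 contribute 0. Total contributed: 33.
The restocking fund pays out 4.9 × 33 = 161.70 in total (split across the unequal shares, but the aggregate is all that matters for the group sum).
The 4 free-riders keep 11 each, adding 44. Group total = 44 + 161.70 = 205.70.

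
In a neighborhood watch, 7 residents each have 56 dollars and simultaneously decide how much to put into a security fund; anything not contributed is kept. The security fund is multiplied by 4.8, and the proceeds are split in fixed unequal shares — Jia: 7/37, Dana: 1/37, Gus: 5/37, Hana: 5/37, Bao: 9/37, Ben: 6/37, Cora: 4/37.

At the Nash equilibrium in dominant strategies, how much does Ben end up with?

99.59 dollars

For player j, contributing a unit is worthwhile iff 4.8 × (j's share) ≥ 1, i.e. iff j's share is at least 0.2083.
The only share above 0.2083 is Bao's 9/37, contributing 56; the remaining 6 contribute 0. Total contributed: 56.
Ben keeps 56 and receives 4.8 × 56 × 6/37 = 43.59 from the security fund, for a payoff of 99.59.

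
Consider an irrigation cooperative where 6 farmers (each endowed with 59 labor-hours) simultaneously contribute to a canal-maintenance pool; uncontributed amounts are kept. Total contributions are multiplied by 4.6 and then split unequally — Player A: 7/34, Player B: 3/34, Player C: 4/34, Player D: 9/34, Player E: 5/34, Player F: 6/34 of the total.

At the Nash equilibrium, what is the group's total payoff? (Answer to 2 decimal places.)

566.40 labor-hours

Each unit j contributes comes back to j as 4.6 × (j's share), so j prefers to contribute only if that share exceeds 1/4.6 = 0.2174; otherwise keeping the unit dominates.
Player D alone (share 9/34) is above the threshold, contributing 59; the remaining 5 contribute 0. Total contributed: 59.
The canal-maintenance pool pays out 4.6 × 59 = 271.40 in total (split across the unequal shares, but the aggregate is all that matters for the group sum).
The 5 free-riders keep 59 each, adding 295. Group total = 295 + 271.40 = 566.40.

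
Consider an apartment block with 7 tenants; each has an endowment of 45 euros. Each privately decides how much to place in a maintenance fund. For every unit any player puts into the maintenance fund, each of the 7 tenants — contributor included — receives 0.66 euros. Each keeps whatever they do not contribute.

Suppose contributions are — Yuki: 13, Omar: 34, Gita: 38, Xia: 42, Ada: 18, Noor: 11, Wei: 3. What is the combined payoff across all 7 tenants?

Total contributed: 13 + 34 + 38 + 42 + 18 + 11 + 3 = 159; total kept: 7 × 45 − 159 = 156.
The maintenance fund pays out 0.66 × 7 × 159 = 734.58 in aggregate.
Group total = 156 + 734.58 = 890.58.

890.58 euros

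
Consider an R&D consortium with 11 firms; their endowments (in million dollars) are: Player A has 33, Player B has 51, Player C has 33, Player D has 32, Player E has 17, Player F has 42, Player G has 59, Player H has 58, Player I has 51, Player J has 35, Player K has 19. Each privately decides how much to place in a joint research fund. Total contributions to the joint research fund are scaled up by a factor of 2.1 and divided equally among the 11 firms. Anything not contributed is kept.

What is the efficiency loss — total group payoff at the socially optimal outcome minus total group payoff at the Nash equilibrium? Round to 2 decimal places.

The private return per contributed unit is 2.1/11 = 0.1909 < 1 for every player regardless of endowment, so the Nash equilibrium is zero contribution and the group total is Σ E_j = 33 + 51 + 33 + 32 + 17 + 42 + 59 + 58 + 51 + 35 + 19 = 430.
Each contributed unit returns 2.100 to the group, so the social optimum is full contribution by everyone: group total = 2.100 × 430 = 903.00.
Efficiency loss = (2.100 − 1) × 430 = 473.00.

473.00 million dollars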